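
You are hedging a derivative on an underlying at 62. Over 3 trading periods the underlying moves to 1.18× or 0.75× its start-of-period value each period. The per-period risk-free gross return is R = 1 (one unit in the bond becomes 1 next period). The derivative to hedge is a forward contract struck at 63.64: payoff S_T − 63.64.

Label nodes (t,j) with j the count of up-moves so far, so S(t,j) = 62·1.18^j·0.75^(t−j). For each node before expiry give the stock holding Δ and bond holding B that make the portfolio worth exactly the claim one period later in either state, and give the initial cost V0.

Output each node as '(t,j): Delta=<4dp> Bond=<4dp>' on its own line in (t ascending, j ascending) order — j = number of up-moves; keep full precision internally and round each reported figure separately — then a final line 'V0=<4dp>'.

No-arbitrage ⇒ martingale measure with p* = (R−d)/(u−d) = 0.5814.
Terminal payoffs: V(3,0)=-37.4838, V(3,1)=-22.4875, V(3,2)=1.1066, V(3,3)=38.2280
Node (2,0) S=34.8750: V=(p*·-22.4875+(1−p*)·-37.4838)/1=-28.7650; Δ=(-22.4875−-37.4838)/(41.1525−26.1562)=1.0000; B=V−Δ·S=-63.6400
Node (2,1) S=54.8700: V=(p*·1.1066+(1−p*)·-22.4875)/1=-8.7700; Δ=(1.1066−-22.4875)/(64.7466−41.1525)=1.0000; B=V−Δ·S=-63.6400
Node (2,2) S=86.3288: V=(p*·38.2280+(1−p*)·1.1066)/1=22.6888; Δ=(38.2280−1.1066)/(101.8680−64.7466)=1.0000; B=V−Δ·S=-63.6400
Node (1,0) S=46.5000: V=(p*·-8.7700+(1−p*)·-28.7650)/1=-17.1400; Δ=(-8.7700−-28.7650)/(54.8700−34.8750)=1.0000; B=V−Δ·S=-63.6400
Node (1,1) S=73.1600: V=(p*·22.6888+(1−p*)·-8.7700)/1=9.5200; Δ=(22.6888−-8.7700)/(86.3288−54.8700)=1.0000; B=V−Δ·S=-63.6400
Node (0,0) S=62.0000: V=(p*·9.5200+(1−p*)·-17.1400)/1=-1.6400; Δ=(9.5200−-17.1400)/(73.1600−46.5000)=1.0000; B=V−Δ·S=-63.6400
The time-0 hedge costs -1.6400, which is the no-arbitrage price.

(0,0): Delta=1.0000 Bond=-63.6400
(1,0): Delta=1.0000 Bond=-63.6400
(1,1): Delta=1.0000 Bond=-63.6400
(2,0): Delta=1.0000 Bond=-63.6400
(2,1): Delta=1.0000 Bond=-63.6400
(2,2): Delta=1.0000 Bond=-63.6400
V0=-1.6400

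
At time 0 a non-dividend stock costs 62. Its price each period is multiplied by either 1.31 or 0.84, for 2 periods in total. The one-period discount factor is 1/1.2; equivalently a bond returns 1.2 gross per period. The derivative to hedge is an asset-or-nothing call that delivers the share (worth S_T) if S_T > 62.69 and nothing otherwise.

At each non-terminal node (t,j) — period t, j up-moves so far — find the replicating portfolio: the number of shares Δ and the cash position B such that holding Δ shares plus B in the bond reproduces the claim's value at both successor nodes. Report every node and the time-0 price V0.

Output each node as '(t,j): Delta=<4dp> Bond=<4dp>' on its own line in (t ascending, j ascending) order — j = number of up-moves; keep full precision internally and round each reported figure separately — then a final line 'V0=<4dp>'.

Risk-neutral probability p* = (R−d)/(u−d) = (1.2−0.84)/(1.31−0.84) = 0.7660.
At expiry t=2: V(2,0)=0.0000, V(2,1)=68.2248, V(2,2)=106.3982
  t=1,j=0: stock 52.0800 → up 68.2248 (V=68.2248), down 43.7472 (V=0.0000). Price 43.5477; hedge Δ=2.7872, bond B=-101.6114.
  t=1,j=1: stock 81.2200 → up 106.3982 (V=106.3982), down 68.2248 (V=68.2248). Price 81.2200; hedge Δ=1.0000, bond B=0.0000.
  t=0,j=0: stock 62.0000 → up 81.2200 (V=81.2200), down 52.0800 (V=43.5477). Price 60.3359; hedge Δ=1.2928, bond B=-19.8178.
The time-0 hedge costs 60.3359, which is the no-arbitrage price.

(0,0): Delta=1.2928 Bond=-19.8178
(1,0): Delta=2.7872 Bond=-101.6114
(1,1): Delta=1.0000 Bond=0.0000
V0=60.3359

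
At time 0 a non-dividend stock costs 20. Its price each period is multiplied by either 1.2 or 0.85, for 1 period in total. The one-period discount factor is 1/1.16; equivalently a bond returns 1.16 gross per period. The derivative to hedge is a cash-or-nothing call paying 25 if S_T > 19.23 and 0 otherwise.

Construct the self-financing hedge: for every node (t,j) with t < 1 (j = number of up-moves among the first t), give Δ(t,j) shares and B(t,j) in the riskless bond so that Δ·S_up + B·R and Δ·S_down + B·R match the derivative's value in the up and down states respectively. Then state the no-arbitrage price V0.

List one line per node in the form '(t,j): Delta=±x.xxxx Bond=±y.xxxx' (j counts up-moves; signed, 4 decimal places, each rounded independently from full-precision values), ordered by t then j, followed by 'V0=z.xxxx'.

Risk-neutral probability p* = (R−d)/(u−d) = (1.16−0.85)/(1.2−0.85) = 0.8857.
At expiry t=1: V(1,0)=0.0000, V(1,1)=25.0000
(0,0): S=20.0000. Δ = (V_up−V_dn)/(S_up−S_dn) = (25.0000−0.0000)/(24.0000−17.0000) = 3.5714. V = [p*·25.0000 + (1−p*)·0.0000]/1.16 = 19.0887. B = V − Δ·S = -52.3399.
Self-financing check: at every node Δ·S+B equals the discounted successor values.

(0,0): Delta=3.5714 Bond=-52.3399
V0=19.0887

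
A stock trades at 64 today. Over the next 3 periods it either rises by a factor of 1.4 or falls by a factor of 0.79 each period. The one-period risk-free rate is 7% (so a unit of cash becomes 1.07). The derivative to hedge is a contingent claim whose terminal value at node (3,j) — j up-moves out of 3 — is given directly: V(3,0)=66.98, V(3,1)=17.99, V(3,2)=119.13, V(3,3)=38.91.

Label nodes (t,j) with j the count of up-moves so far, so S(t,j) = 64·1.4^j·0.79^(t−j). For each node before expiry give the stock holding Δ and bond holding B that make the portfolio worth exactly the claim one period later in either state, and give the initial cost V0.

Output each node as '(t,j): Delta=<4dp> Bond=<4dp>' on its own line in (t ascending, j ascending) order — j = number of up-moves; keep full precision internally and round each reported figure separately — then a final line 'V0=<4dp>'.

Since d<R<u, set p* = (R−d)/(u−d) = 0.4590; price each node as the discounted p*-expectation of its children.
Terminal values V(3,·): V(3,0)=66.9800, V(3,1)=17.9900, V(3,2)=119.1300, V(3,3)=38.9100
(2,0): S=39.9424. Δ = (V_up−V_dn)/(S_up−S_dn) = (17.9900−66.9800)/(55.9194−31.5545) = -2.0107. V = [p*·17.9900 + (1−p*)·66.9800]/1.07 = 41.5820. B = V − Δ·S = 121.8935.
(2,1): S=70.7840. Δ = (V_up−V_dn)/(S_up−S_dn) = (119.1300−17.9900)/(99.0976−55.9194) = 2.3424. V = [p*·119.1300 + (1−p*)·17.9900]/1.07 = 60.2009. B = V − Δ·S = -105.6024.
(2,2): S=125.4400. Δ = (V_up−V_dn)/(S_up−S_dn) = (38.9100−119.1300)/(175.6160−99.0976) = -1.0484. V = [p*·38.9100 + (1−p*)·119.1300]/1.07 = 76.9231. B = V − Δ·S = 208.4313.
(1,0): S=50.5600. Δ = (V_up−V_dn)/(S_up−S_dn) = (60.2009−41.5820)/(70.7840−39.9424) = 0.6037. V = [p*·60.2009 + (1−p*)·41.5820]/1.07 = 46.8490. B = V − Δ·S = 16.3263.
(1,1): S=89.6000. Δ = (V_up−V_dn)/(S_up−S_dn) = (76.9231−60.2009)/(125.4400−70.7840) = 0.3060. V = [p*·76.9231 + (1−p*)·60.2009]/1.07 = 63.4361. B = V − Δ·S = 36.0226.
(0,0): S=64.0000. Δ = (V_up−V_dn)/(S_up−S_dn) = (63.4361−46.8490)/(89.6000−50.5600) = 0.4249. V = [p*·63.4361 + (1−p*)·46.8490]/1.07 = 50.8997. B = V − Δ·S = 23.7077.
The time-0 hedge costs 50.8997, which is the no-arbitrage price.

(0,0): Delta=0.4249 Bond=23.7077
(1,0): Delta=0.6037 Bond=16.3263
(1,1): Delta=0.3060 Bond=36.0226
(2,0): Delta=-2.0107 Bond=121.8935
(2,1): Delta=2.3424 Bond=-105.6024
(2,2): Delta=-1.0484 Bond=208.4313
V0=50.8997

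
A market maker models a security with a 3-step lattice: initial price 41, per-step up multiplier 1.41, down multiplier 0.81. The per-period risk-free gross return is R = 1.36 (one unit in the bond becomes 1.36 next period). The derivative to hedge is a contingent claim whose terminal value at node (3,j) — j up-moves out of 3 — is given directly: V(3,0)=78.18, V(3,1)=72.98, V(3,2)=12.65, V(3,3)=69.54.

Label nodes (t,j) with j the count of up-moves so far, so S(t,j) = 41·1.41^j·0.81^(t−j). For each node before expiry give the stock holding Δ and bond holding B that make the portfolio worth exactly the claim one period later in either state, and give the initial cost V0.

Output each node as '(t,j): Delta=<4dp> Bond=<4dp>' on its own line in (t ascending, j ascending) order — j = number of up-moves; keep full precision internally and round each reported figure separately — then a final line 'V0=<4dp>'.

(0,0): Delta=0.8473 Bond=-11.8152
(1,0): Delta=-2.0567 Bond=80.3724
(1,1): Delta=0.9989 Bond=-24.8360
(2,0): Delta=-0.3222 Bond=62.6471
(2,1): Delta=-2.1473 Bond=113.5482
(2,2): Delta=1.1632 Bond=-47.1702
V0=22.9222

No-arbitrage ⇒ martingale measure with p* = (R−d)/(u−d) = 0.9167.
Terminal values V(3,·): V(3,0)=78.1800, V(3,1)=72.9800, V(3,2)=12.6500, V(3,3)=69.5400
  t=2,j=0: stock 26.9001 → up 37.9291 (V=72.9800), down 21.7891 (V=78.1800). Price 53.9804; hedge Δ=-0.3222, bond B=62.6471.
  t=2,j=1: stock 46.8261 → up 66.0248 (V=12.6500), down 37.9291 (V=72.9800). Price 12.9982; hedge Δ=-2.1473, bond B=113.5482.
  t=2,j=2: stock 81.5121 → up 114.9321 (V=69.5400), down 66.0248 (V=12.6500). Price 47.6464; hedge Δ=1.1632, bond B=-47.1702.
  t=1,j=0: stock 33.2100 → up 46.8261 (V=12.9982), down 26.9001 (V=53.9804). Price 12.0686; hedge Δ=-2.0567, bond B=80.3724.
  t=1,j=1: stock 57.8100 → up 81.5121 (V=47.6464), down 46.8261 (V=12.9982). Price 32.9111; hedge Δ=0.9989, bond B=-24.8360.
  t=0,j=0: stock 41.0000 → up 57.8100 (V=32.9111), down 33.2100 (V=12.0686). Price 22.9222; hedge Δ=0.8473, bond B=-11.8152.
Each (Δ,B) replicates both successor values, so the strategy is self-financing and V0 is arbitrage-free.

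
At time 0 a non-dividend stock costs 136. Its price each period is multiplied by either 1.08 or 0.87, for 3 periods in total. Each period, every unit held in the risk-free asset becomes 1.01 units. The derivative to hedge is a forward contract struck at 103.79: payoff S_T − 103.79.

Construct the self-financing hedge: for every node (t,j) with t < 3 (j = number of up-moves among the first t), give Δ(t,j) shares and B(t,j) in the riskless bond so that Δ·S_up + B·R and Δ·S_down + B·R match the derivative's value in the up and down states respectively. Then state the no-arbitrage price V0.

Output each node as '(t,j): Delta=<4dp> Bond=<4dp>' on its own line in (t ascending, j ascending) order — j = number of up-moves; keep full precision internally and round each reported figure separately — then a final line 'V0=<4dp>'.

(0,0): Delta=1.0000 Bond=-100.7376
(1,0): Delta=1.0000 Bond=-101.7449
(1,1): Delta=1.0000 Bond=-101.7449
(2,0): Delta=1.0000 Bond=-102.7624
(2,1): Delta=1.0000 Bond=-102.7624
(2,2): Delta=1.0000 Bond=-102.7624
V0=35.2624

Since d<R<u, set p* = (R−d)/(u−d) = 0.6667; price each node as the discounted p*-expectation of its children.
Terminal payoffs: V(3,0)=-14.2336, V(3,1)=7.3835, V(3,2)=34.2184, V(3,3)=67.5308
  t=2,j=0: stock 102.9384 → up 111.1735 (V=7.3835), down 89.5564 (V=-14.2336). Price 0.1760; hedge Δ=1.0000, bond B=-102.7624.
  t=2,j=1: stock 127.7856 → up 138.0084 (V=34.2184), down 111.1735 (V=7.3835). Price 25.0232; hedge Δ=1.0000, bond B=-102.7624.
  t=2,j=2: stock 158.6304 → up 171.3208 (V=67.5308), down 138.0084 (V=34.2184). Price 55.8680; hedge Δ=1.0000, bond B=-102.7624.
  t=1,j=0: stock 118.3200 → up 127.7856 (V=25.0232), down 102.9384 (V=0.1760). Price 16.5751; hedge Δ=1.0000, bond B=-101.7449.
  t=1,j=1: stock 146.8800 → up 158.6304 (V=55.8680), down 127.7856 (V=25.0232). Price 45.1351; hedge Δ=1.0000, bond B=-101.7449.
  t=0,j=0: stock 136.0000 → up 146.8800 (V=45.1351), down 118.3200 (V=16.5751). Price 35.2624; hedge Δ=1.0000, bond B=-100.7376.
Root portfolio cost Δ·136+B reproduces V0=35.2624.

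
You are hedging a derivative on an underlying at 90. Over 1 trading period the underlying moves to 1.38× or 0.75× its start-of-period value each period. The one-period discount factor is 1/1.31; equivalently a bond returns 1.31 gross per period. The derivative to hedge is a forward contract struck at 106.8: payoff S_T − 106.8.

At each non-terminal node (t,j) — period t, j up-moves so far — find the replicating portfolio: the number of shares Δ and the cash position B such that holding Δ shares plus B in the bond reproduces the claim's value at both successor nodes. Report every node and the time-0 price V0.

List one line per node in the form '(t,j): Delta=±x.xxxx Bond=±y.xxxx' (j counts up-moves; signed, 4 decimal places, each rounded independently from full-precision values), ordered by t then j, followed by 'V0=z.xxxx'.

(0,0): Delta=1.0000 Bond=-81.5267
V0=8.4733

Since d<R<u, set p* = (R−d)/(u−d) = 0.8889; price each node as the discounted p*-expectation of its children.
Payoff layer (t=1): V(1,0)=-39.3000, V(1,1)=17.4000
(0,0): S=90.0000. Δ = (V_up−V_dn)/(S_up−S_dn) = (17.4000−-39.3000)/(124.2000−67.5000) = 1.0000. V = [p*·17.4000 + (1−p*)·-39.3000]/1.31 = 8.4733. B = V − Δ·S = -81.5267.
Check: Δ(0,0)·S0 + B(0,0) = 8.4733 = V0.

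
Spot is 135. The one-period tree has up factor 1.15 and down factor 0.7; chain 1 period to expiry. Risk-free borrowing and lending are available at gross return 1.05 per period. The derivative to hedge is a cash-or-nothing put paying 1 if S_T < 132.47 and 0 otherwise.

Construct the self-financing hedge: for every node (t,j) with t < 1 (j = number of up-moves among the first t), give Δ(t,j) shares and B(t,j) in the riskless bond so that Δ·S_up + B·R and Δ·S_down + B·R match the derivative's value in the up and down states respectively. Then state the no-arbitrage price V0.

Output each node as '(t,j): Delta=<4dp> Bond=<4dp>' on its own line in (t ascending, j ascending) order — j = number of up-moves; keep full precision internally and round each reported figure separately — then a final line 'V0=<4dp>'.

(0,0): Delta=-0.0165 Bond=2.4339
V0=0.2116

Since d<R<u, set p* = (R−d)/(u−d) = 0.7778; price each node as the discounted p*-expectation of its children.
Payoff layer (t=1): V(1,0)=1.0000, V(1,1)=0.0000
Node (0,0) S=135.0000: V=(p*·0.0000+(1−p*)·1.0000)/1.05=0.2116; Δ=(0.0000−1.0000)/(155.2500−94.5000)=-0.0165; B=V−Δ·S=2.4339
Root portfolio cost Δ·135+B reproduces V0=0.2116.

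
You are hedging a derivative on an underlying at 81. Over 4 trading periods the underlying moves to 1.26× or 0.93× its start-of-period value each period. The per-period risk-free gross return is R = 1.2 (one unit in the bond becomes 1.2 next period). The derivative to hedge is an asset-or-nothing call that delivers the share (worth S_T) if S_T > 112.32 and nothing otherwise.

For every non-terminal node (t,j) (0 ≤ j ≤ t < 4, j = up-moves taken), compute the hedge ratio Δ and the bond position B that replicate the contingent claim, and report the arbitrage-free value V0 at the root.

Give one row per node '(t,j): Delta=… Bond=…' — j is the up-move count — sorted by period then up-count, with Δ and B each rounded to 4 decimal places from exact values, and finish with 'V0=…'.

(0,0): Delta=1.8253 Bond=-74.7794
(1,0): Delta=2.8180 Bond=-164.5146
(1,1): Delta=1.6624 Bond=-73.1176
(2,0): Delta=0.0000 Bond=0.0000
(2,1): Delta=3.2802 Bond=-241.2881
(2,2): Delta=1.3971 Bond=-53.6196
(3,0): Delta=0.0000 Bond=0.0000
(3,1): Delta=0.0000 Bond=0.0000
(3,2): Delta=3.8182 Bond=-353.8892
(3,3): Delta=1.0000 Bond=0.0000
V0=73.0675

Under the risk-neutral measure, an up-move has probability p* = (R−d)/(u−d) = 0.8182 and values discount at R = 1.2.
Terminal payoffs: V(4,0)=0.0000, V(4,1)=0.0000, V(4,2)=0.0000, V(4,3)=150.6883, V(4,4)=204.1584
  t=3,j=0: stock 65.1529 → up 82.0927 (V=0.0000), down 60.5922 (V=0.0000). Price 0.0000; hedge Δ=0.0000, bond B=0.0000.
  t=3,j=1: stock 88.2717 → up 111.2223 (V=0.0000), down 82.0927 (V=0.0000). Price 0.0000; hedge Δ=0.0000, bond B=0.0000.
  t=3,j=2: stock 119.5939 → up 150.6883 (V=150.6883), down 111.2223 (V=0.0000). Price 102.7420; hedge Δ=3.8182, bond B=-353.8892.
  t=3,j=3: stock 162.0305 → up 204.1584 (V=204.1584), down 150.6883 (V=150.6883). Price 162.0305; hedge Δ=1.0000, bond B=0.0000.
  t=2,j=0: stock 70.0569 → up 88.2717 (V=0.0000), down 65.1529 (V=0.0000). Price 0.0000; hedge Δ=0.0000, bond B=0.0000.
  t=2,j=1: stock 94.9158 → up 119.5939 (V=102.7420), down 88.2717 (V=0.0000). Price 70.0514; hedge Δ=3.2802, bond B=-241.2881.
  t=2,j=2: stock 128.5956 → up 162.0305 (V=162.0305), down 119.5939 (V=102.7420). Price 126.0423; hedge Δ=1.3971, bond B=-53.6196.
  t=1,j=0: stock 75.3300 → up 94.9158 (V=70.0514), down 70.0569 (V=0.0000). Price 47.7623; hedge Δ=2.8180, bond B=-164.5146.
  t=1,j=1: stock 102.0600 → up 128.5956 (V=126.0423), down 94.9158 (V=70.0514). Price 96.5518; hedge Δ=1.6624, bond B=-73.1176.
  t=0,j=0: stock 81.0000 → up 102.0600 (V=96.5518), down 75.3300 (V=47.7623). Price 73.0675; hedge Δ=1.8253, bond B=-74.7794.
Root portfolio cost Δ·81+B reproduces V0=73.0675.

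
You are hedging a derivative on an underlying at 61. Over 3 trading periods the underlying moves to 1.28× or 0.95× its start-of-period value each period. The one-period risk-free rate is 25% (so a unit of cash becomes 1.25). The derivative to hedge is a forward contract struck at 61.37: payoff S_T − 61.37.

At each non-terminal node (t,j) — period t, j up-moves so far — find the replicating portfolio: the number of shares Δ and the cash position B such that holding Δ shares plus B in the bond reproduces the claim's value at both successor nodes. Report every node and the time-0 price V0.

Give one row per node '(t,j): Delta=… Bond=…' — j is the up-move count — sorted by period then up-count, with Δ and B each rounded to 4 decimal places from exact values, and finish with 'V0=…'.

(0,0): Delta=1.0000 Bond=-31.4214
(1,0): Delta=1.0000 Bond=-39.2768
(1,1): Delta=1.0000 Bond=-39.2768
(2,0): Delta=1.0000 Bond=-49.0960
(2,1): Delta=1.0000 Bond=-49.0960
(2,2): Delta=1.0000 Bond=-49.0960
V0=29.5786

Risk-neutral probability p* = (R−d)/(u−d) = (1.25−0.95)/(1.28−0.95) = 0.9091.
Payoff layer (t=3): V(3,0)=-9.0701, V(3,1)=9.0972, V(3,2)=33.5753, V(3,3)=66.5563
(2,0): S=55.0525. Δ = (V_up−V_dn)/(S_up−S_dn) = (9.0972−-9.0701)/(70.4672−52.2999) = 1.0000. V = [p*·9.0972 + (1−p*)·-9.0701]/1.25 = 5.9565. B = V − Δ·S = -49.0960.
(2,1): S=74.1760. Δ = (V_up−V_dn)/(S_up−S_dn) = (33.5753−9.0972)/(94.9453−70.4672) = 1.0000. V = [p*·33.5753 + (1−p*)·9.0972]/1.25 = 25.0800. B = V − Δ·S = -49.0960.
(2,2): S=99.9424. Δ = (V_up−V_dn)/(S_up−S_dn) = (66.5563−33.5753)/(127.9263−94.9453) = 1.0000. V = [p*·66.5563 + (1−p*)·33.5753]/1.25 = 50.8464. B = V − Δ·S = -49.0960.
(1,0): S=57.9500. Δ = (V_up−V_dn)/(S_up−S_dn) = (25.0800−5.9565)/(74.1760−55.0525) = 1.0000. V = [p*·25.0800 + (1−p*)·5.9565]/1.25 = 18.6732. B = V − Δ·S = -39.2768.
(1,1): S=78.0800. Δ = (V_up−V_dn)/(S_up−S_dn) = (50.8464−25.0800)/(99.9424−74.1760) = 1.0000. V = [p*·50.8464 + (1−p*)·25.0800]/1.25 = 38.8032. B = V − Δ·S = -39.2768.
(0,0): S=61.0000. Δ = (V_up−V_dn)/(S_up−S_dn) = (38.8032−18.6732)/(78.0800−57.9500) = 1.0000. V = [p*·38.8032 + (1−p*)·18.6732]/1.25 = 29.5786. B = V − Δ·S = -31.4214.
Each (Δ,B) replicates both successor values, so the strategy is self-financing and V0 is arbitrage-free.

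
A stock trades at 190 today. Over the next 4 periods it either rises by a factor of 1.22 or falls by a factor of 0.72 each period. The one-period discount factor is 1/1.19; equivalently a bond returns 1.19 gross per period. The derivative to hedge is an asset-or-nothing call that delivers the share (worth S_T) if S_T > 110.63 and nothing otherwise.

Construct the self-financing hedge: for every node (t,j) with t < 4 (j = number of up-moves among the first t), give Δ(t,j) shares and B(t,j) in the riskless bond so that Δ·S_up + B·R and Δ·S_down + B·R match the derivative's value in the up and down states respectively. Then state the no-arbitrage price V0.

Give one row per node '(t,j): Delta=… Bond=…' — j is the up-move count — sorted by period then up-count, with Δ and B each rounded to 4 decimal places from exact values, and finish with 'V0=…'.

(0,0): Delta=1.0054 Bond=-1.0687
(1,0): Delta=1.0994 Bond=-14.1309
(1,1): Delta=1.0019 Bond=-0.4510
(2,0): Delta=2.3514 Bond=-140.1311
(2,1): Delta=1.0523 Bond=-8.9445
(2,2): Delta=1.0000 Bond=0.0000
(3,0): Delta=0.0000 Bond=0.0000
(3,1): Delta=2.4400 Bond=-177.4001
(3,2): Delta=1.0000 Bond=0.0000
(3,3): Delta=1.0000 Bond=0.0000
V0=189.9646

Risk-neutral probability p* = (R−d)/(u−d) = (1.19−0.72)/(1.22−0.72) = 0.9400.
At expiry t=4: V(4,0)=0.0000, V(4,1)=0.0000, V(4,2)=146.6014, V(4,3)=248.4080, V(4,4)=420.9136
  t=3,j=0: stock 70.9171 → up 86.5189 (V=0.0000), down 51.0603 (V=0.0000). Price 0.0000; hedge Δ=0.0000, bond B=0.0000.
  t=3,j=1: stock 120.1651 → up 146.6014 (V=146.6014), down 86.5189 (V=0.0000). Price 115.8028; hedge Δ=2.4400, bond B=-177.4001.
  t=3,j=2: stock 203.6131 → up 248.4080 (V=248.4080), down 146.6014 (V=146.6014). Price 203.6131; hedge Δ=1.0000, bond B=0.0000.
  t=3,j=3: stock 345.0111 → up 420.9136 (V=420.9136), down 248.4080 (V=248.4080). Price 345.0111; hedge Δ=1.0000, bond B=0.0000.
  t=2,j=0: stock 98.4960 → up 120.1651 (V=115.8028), down 70.9171 (V=0.0000). Price 91.4745; hedge Δ=2.3514, bond B=-140.1311.
  t=2,j=1: stock 166.8960 → up 203.6131 (V=203.6131), down 120.1651 (V=115.8028). Price 166.6761; hedge Δ=1.0523, bond B=-8.9445.
  t=2,j=2: stock 282.7960 → up 345.0111 (V=345.0111), down 203.6131 (V=203.6131). Price 282.7960; hedge Δ=1.0000, bond B=0.0000.
  t=1,j=0: stock 136.8000 → up 166.8960 (V=166.6761), down 98.4960 (V=91.4745). Price 136.2722; hedge Δ=1.0994, bond B=-14.1309.
  t=1,j=1: stock 231.8000 → up 282.7960 (V=282.7960), down 166.8960 (V=166.6761). Price 231.7889; hedge Δ=1.0019, bond B=-0.4510.
  t=0,j=0: stock 190.0000 → up 231.8000 (V=231.7889), down 136.8000 (V=136.2722). Price 189.9646; hedge Δ=1.0054, bond B=-1.0687.
The time-0 hedge costs 189.9646, which is the no-arbitrage price.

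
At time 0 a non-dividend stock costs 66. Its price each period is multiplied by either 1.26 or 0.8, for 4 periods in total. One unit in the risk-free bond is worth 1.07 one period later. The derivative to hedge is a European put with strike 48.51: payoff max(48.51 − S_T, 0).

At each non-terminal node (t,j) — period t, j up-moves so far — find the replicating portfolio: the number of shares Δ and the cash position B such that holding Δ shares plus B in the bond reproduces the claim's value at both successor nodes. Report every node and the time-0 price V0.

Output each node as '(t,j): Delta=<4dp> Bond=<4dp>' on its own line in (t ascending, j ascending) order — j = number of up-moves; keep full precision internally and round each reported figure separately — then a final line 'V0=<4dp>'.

Risk-neutral probability p* = (R−d)/(u−d) = (1.07−0.8)/(1.26−0.8) = 0.5870.
Terminal values V(4,·): V(4,0)=21.4764, V(4,1)=5.9321, V(4,2)=0.0000, V(4,3)=0.0000, V(4,4)=0.0000
  t=3,j=0: stock 33.7920 → up 42.5779 (V=5.9321), down 27.0336 (V=21.4764). Price 11.5444; hedge Δ=-1.0000, bond B=45.3364.
  t=3,j=1: stock 53.2224 → up 67.0602 (V=0.0000), down 42.5779 (V=5.9321). Price 2.2899; hedge Δ=-0.2423, bond B=15.1857.
  t=3,j=2: stock 83.8253 → up 105.6199 (V=0.0000), down 67.0602 (V=0.0000). Price 0.0000; hedge Δ=0.0000, bond B=0.0000.
  t=3,j=3: stock 132.0248 → up 166.3513 (V=0.0000), down 105.6199 (V=0.0000). Price 0.0000; hedge Δ=0.0000, bond B=0.0000.
  t=2,j=0: stock 42.2400 → up 53.2224 (V=2.2899), down 33.7920 (V=11.5444). Price 5.7126; hedge Δ=-0.4763, bond B=25.8311.
  t=2,j=1: stock 66.5280 → up 83.8253 (V=0.0000), down 53.2224 (V=2.2899). Price 0.8840; hedge Δ=-0.0748, bond B=5.8620.
  t=2,j=2: stock 104.7816 → up 132.0248 (V=0.0000), down 83.8253 (V=0.0000). Price 0.0000; hedge Δ=0.0000, bond B=0.0000.
  t=1,j=0: stock 52.8000 → up 66.5280 (V=0.8840), down 42.2400 (V=5.7126). Price 2.6901; hedge Δ=-0.1988, bond B=13.1870.
  t=1,j=1: stock 83.1600 → up 104.7816 (V=0.0000), down 66.5280 (V=0.8840). Price 0.3412; hedge Δ=-0.0231, bond B=2.2629.
  t=0,j=0: stock 66.0000 → up 83.1600 (V=0.3412), down 52.8000 (V=2.6901). Price 1.2256; hedge Δ=-0.0774, bond B=6.3318.
Each (Δ,B) replicates both successor values, so the strategy is self-financing and V0 is arbitrage-free.

(0,0): Delta=-0.0774 Bond=6.3318
(1,0): Delta=-0.1988 Bond=13.1870
(1,1): Delta=-0.0231 Bond=2.2629
(2,0): Delta=-0.4763 Bond=25.8311
(2,1): Delta=-0.0748 Bond=5.8620
(2,2): Delta=0.0000 Bond=0.0000
(3,0): Delta=-1.0000 Bond=45.3364
(3,1): Delta=-0.2423 Bond=15.1857
(3,2): Delta=0.0000 Bond=0.0000
(3,3): Delta=0.0000 Bond=0.0000
V0=1.2256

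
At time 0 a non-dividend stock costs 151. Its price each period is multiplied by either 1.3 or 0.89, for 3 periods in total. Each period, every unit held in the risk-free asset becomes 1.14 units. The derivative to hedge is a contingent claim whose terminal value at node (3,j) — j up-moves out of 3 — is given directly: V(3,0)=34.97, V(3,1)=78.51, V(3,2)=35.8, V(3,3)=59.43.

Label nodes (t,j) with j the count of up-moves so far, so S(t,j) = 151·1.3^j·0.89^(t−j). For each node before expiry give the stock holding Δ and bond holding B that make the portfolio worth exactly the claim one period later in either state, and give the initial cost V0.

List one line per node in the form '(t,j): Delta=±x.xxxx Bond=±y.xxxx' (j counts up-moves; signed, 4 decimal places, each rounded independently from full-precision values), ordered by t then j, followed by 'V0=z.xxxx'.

Risk-neutral probability p* = (R−d)/(u−d) = (1.14−0.89)/(1.3−0.89) = 0.6098.
Payoff layer (t=3): V(3,0)=34.9700, V(3,1)=78.5100, V(3,2)=35.8000, V(3,3)=59.4300
  t=2,j=0: stock 119.6071 → up 155.4892 (V=78.5100), down 106.4503 (V=34.9700). Price 53.9638; hedge Δ=0.8879, bond B=-52.2313.
  t=2,j=1: stock 174.7070 → up 227.1191 (V=35.8000), down 155.4892 (V=78.5100). Price 46.0240; hedge Δ=-0.5963, bond B=150.1947.
  t=2,j=2: stock 255.1900 → up 331.7470 (V=59.4300), down 227.1191 (V=35.8000). Price 44.0426; hedge Δ=0.2258, bond B=-13.5916.
  t=1,j=0: stock 134.3900 → up 174.7070 (V=46.0240), down 119.6071 (V=53.9638). Price 43.0899; hedge Δ=-0.1441, bond B=62.4554.
  t=1,j=1: stock 196.3000 → up 255.1900 (V=44.0426), down 174.7070 (V=46.0240). Price 39.3121; hedge Δ=-0.0246, bond B=44.1448.
  t=0,j=0: stock 151.0000 → up 196.3000 (V=39.3121), down 134.3900 (V=43.0899). Price 35.7775; hedge Δ=-0.0610, bond B=44.9916.
Check: Δ(0,0)·S0 + B(0,0) = 35.7775 = V0.

(0,0): Delta=-0.0610 Bond=44.9916
(1,0): Delta=-0.1441 Bond=62.4554
(1,1): Delta=-0.0246 Bond=44.1448
(2,0): Delta=0.8879 Bond=-52.2313
(2,1): Delta=-0.5963 Bond=150.1947
(2,2): Delta=0.2258 Bond=-13.5916
V0=35.7775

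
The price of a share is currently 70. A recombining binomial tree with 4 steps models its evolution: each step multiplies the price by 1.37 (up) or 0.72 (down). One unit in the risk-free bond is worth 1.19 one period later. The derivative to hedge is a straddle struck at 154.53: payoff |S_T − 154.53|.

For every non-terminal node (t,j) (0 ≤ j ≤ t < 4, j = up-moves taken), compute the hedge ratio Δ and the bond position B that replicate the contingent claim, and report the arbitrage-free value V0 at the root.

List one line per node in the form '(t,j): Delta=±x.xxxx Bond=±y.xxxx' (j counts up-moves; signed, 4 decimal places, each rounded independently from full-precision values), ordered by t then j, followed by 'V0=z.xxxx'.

The replicating-portfolio and risk-neutral prices coincide; use p* = (1.19−0.72)/(1.37−0.72) = 0.7231 for the latter.
Terminal payoffs: V(4,0)=135.7183, V(4,1)=118.7355, V(4,2)=86.4211, V(4,3)=24.9338, V(4,4)=92.0628
Node (3,0) S=26.1274: V=(p*·118.7355+(1−p*)·135.7183)/1.19=103.7298; Δ=(118.7355−135.7183)/(35.7945−18.8117)=-1.0000; B=V−Δ·S=129.8571
Node (3,1) S=49.7146: V=(p*·86.4211+(1−p*)·118.7355)/1.19=80.1426; Δ=(86.4211−118.7355)/(68.1089−35.7945)=-1.0000; B=V−Δ·S=129.8571
Node (3,2) S=94.5958: V=(p*·24.9338+(1−p*)·86.4211)/1.19=35.2614; Δ=(24.9338−86.4211)/(129.5962−68.1089)=-1.0000; B=V−Δ·S=129.8571
Node (3,3) S=179.9947: V=(p*·92.0628+(1−p*)·24.9338)/1.19=61.7422; Δ=(92.0628−24.9338)/(246.5928−129.5962)=0.5738; B=V−Δ·S=-41.5331
Node (2,0) S=36.2880: V=(p*·80.1426+(1−p*)·103.7298)/1.19=72.8356; Δ=(80.1426−103.7298)/(49.7146−26.1274)=-1.0000; B=V−Δ·S=109.1236
Node (2,1) S=69.0480: V=(p*·35.2614+(1−p*)·80.1426)/1.19=40.0756; Δ=(35.2614−80.1426)/(94.5958−49.7146)=-1.0000; B=V−Δ·S=109.1236
Node (2,2) S=131.3830: V=(p*·61.7422+(1−p*)·35.2614)/1.19=45.7219; Δ=(61.7422−35.2614)/(179.9947−94.5958)=0.3101; B=V−Δ·S=4.9822
Node (1,0) S=50.4000: V=(p*·40.0756+(1−p*)·72.8356)/1.19=41.3005; Δ=(40.0756−72.8356)/(69.0480−36.2880)=-1.0000; B=V−Δ·S=91.7005
Node (1,1) S=95.9000: V=(p*·45.7219+(1−p*)·40.0756)/1.19=37.1078; Δ=(45.7219−40.0756)/(131.3830−69.0480)=0.0906; B=V−Δ·S=28.4213
Node (0,0) S=70.0000: V=(p*·37.1078+(1−p*)·41.3005)/1.19=32.1587; Δ=(37.1078−41.3005)/(95.9000−50.4000)=-0.0921; B=V−Δ·S=38.6091
Root portfolio cost Δ·70+B reproduces V0=32.1587.

(0,0): Delta=-0.0921 Bond=38.6091
(1,0): Delta=-1.0000 Bond=91.7005
(1,1): Delta=0.0906 Bond=28.4213
(2,0): Delta=-1.0000 Bond=109.1236
(2,1): Delta=-1.0000 Bond=109.1236
(2,2): Delta=0.3101 Bond=4.9822
(3,0): Delta=-1.0000 Bond=129.8571
(3,1): Delta=-1.0000 Bond=129.8571
(3,2): Delta=-1.0000 Bond=129.8571
(3,3): Delta=0.5738 Bond=-41.5331
V0=32.1587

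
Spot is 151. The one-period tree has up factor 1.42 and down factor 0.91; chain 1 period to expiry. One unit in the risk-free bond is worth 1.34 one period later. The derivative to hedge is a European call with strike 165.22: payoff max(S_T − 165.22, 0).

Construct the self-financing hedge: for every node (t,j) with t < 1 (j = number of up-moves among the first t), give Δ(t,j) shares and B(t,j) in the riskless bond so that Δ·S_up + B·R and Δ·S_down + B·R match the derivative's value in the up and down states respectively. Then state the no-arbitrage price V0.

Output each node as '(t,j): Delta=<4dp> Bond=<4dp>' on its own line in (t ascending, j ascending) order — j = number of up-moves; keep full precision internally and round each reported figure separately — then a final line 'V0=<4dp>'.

No-arbitrage ⇒ martingale measure with p* = (R−d)/(u−d) = 0.8431.
At expiry t=1: V(1,0)=0.0000, V(1,1)=49.2000
  t=0,j=0: stock 151.0000 → up 214.4200 (V=49.2000), down 137.4100 (V=0.0000). Price 30.9570; hedge Δ=0.6389, bond B=-65.5136.
Root portfolio cost Δ·151+B reproduces V0=30.9570.

(0,0): Delta=0.6389 Bond=-65.5136
V0=30.9570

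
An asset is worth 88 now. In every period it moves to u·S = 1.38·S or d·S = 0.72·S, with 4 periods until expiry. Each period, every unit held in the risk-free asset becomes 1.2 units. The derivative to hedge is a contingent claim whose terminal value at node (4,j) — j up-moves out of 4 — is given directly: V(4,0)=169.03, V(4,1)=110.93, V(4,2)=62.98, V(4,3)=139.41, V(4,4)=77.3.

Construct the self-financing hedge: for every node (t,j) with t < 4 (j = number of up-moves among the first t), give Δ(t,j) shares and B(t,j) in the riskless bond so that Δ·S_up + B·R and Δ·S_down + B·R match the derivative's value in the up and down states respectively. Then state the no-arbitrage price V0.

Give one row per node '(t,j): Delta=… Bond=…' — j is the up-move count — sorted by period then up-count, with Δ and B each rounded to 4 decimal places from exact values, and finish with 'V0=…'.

(0,0): Delta=0.0022 Bond=49.2234
(1,0): Delta=0.2837 Bond=41.2348
(1,1): Delta=-0.0528 Bond=65.7555
(2,0): Delta=-1.4038 Bond=126.4614
(2,1): Delta=0.6138 Bond=20.6144
(2,2): Delta=-0.1833 Bond=100.7662
(3,0): Delta=-2.6801 Bond=193.6765
(3,1): Delta=-1.1540 Bond=136.0326
(3,2): Delta=0.9597 Bond=-16.9985
(3,3): Delta=-0.4069 Bond=172.6386
V0=49.4193

Since d<R<u, set p* = (R−d)/(u−d) = 0.7273; price each node as the discounted p*-expectation of its children.
Payoff layer (t=4): V(4,0)=169.0300, V(4,1)=110.9300, V(4,2)=62.9800, V(4,3)=139.4100, V(4,4)=77.3000
  t=3,j=0: stock 32.8458 → up 45.3272 (V=110.9300), down 23.6490 (V=169.0300). Price 105.6462; hedge Δ=-2.6801, bond B=193.6765.
  t=3,j=1: stock 62.9545 → up 86.8772 (V=62.9800), down 45.3272 (V=110.9300). Price 63.3811; hedge Δ=-1.1540, bond B=136.0326.
  t=3,j=2: stock 120.6628 → up 166.5146 (V=139.4100), down 86.8772 (V=62.9800). Price 98.8045; hedge Δ=0.9597, bond B=-16.9985.
  t=3,j=3: stock 231.2703 → up 319.1531 (V=77.3000), down 166.5146 (V=139.4100). Price 78.5326; hedge Δ=-0.4069, bond B=172.6386.
  t=2,j=0: stock 45.6192 → up 62.9545 (V=63.3811), down 32.8458 (V=105.6462). Price 62.4233; hedge Δ=-1.4038, bond B=126.4614.
  t=2,j=1: stock 87.4368 → up 120.6628 (V=98.8045), down 62.9545 (V=63.3811). Price 74.2863; hedge Δ=0.6138, bond B=20.6144.
  t=2,j=2: stock 167.5872 → up 231.2703 (V=78.5326), down 120.6628 (V=98.8045). Price 70.0511; hedge Δ=-0.1833, bond B=100.7662.
  t=1,j=0: stock 63.3600 → up 87.4368 (V=74.2863), down 45.6192 (V=62.4233). Price 59.2091; hedge Δ=0.2837, bond B=41.2348.
  t=1,j=1: stock 121.4400 → up 167.5872 (V=70.0511), down 87.4368 (V=74.2863). Price 59.3385; hedge Δ=-0.0528, bond B=65.7555.
  t=0,j=0: stock 88.0000 → up 121.4400 (V=59.3385), down 63.3600 (V=59.2091). Price 49.4193; hedge Δ=0.0022, bond B=49.2234.
The time-0 hedge costs 49.4193, which is the no-arbitrage price.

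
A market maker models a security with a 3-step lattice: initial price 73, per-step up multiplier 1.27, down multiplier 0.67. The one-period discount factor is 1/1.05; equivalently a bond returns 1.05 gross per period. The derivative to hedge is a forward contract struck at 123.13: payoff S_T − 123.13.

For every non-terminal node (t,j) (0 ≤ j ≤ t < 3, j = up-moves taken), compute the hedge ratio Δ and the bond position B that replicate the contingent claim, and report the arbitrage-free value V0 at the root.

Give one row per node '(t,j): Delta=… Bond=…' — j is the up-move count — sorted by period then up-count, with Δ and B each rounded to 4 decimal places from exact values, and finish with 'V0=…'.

(0,0): Delta=1.0000 Bond=-106.3643
(1,0): Delta=1.0000 Bond=-111.6825
(1,1): Delta=1.0000 Bond=-111.6825
(2,0): Delta=1.0000 Bond=-117.2667
(2,1): Delta=1.0000 Bond=-117.2667
(2,2): Delta=1.0000 Bond=-117.2667
V0=-33.3643

Since d<R<u, set p* = (R−d)/(u−d) = 0.6333; price each node as the discounted p*-expectation of its children.
At expiry t=3: V(3,0)=-101.1743, V(3,1)=-81.5125, V(3,2)=-44.2431, V(3,3)=26.4020
(2,0): S=32.7697. Δ = (V_up−V_dn)/(S_up−S_dn) = (-81.5125−-101.1743)/(41.6175−21.9557) = 1.0000. V = [p*·-81.5125 + (1−p*)·-101.1743]/1.05 = -84.4970. B = V − Δ·S = -117.2667.
(2,1): S=62.1157. Δ = (V_up−V_dn)/(S_up−S_dn) = (-44.2431−-81.5125)/(78.8869−41.6175) = 1.0000. V = [p*·-44.2431 + (1−p*)·-81.5125]/1.05 = -55.1510. B = V − Δ·S = -117.2667.
(2,2): S=117.7417. Δ = (V_up−V_dn)/(S_up−S_dn) = (26.4020−-44.2431)/(149.5320−78.8869) = 1.0000. V = [p*·26.4020 + (1−p*)·-44.2431]/1.05 = 0.4750. B = V − Δ·S = -117.2667.
(1,0): S=48.9100. Δ = (V_up−V_dn)/(S_up−S_dn) = (-55.1510−-84.4970)/(62.1157−32.7697) = 1.0000. V = [p*·-55.1510 + (1−p*)·-84.4970]/1.05 = -62.7725. B = V − Δ·S = -111.6825.
(1,1): S=92.7100. Δ = (V_up−V_dn)/(S_up−S_dn) = (0.4750−-55.1510)/(117.7417−62.1157) = 1.0000. V = [p*·0.4750 + (1−p*)·-55.1510]/1.05 = -18.9725. B = V − Δ·S = -111.6825.
(0,0): S=73.0000. Δ = (V_up−V_dn)/(S_up−S_dn) = (-18.9725−-62.7725)/(92.7100−48.9100) = 1.0000. V = [p*·-18.9725 + (1−p*)·-62.7725]/1.05 = -33.3643. B = V − Δ·S = -106.3643.
The time-0 hedge costs -33.3643, which is the no-arbitrage price.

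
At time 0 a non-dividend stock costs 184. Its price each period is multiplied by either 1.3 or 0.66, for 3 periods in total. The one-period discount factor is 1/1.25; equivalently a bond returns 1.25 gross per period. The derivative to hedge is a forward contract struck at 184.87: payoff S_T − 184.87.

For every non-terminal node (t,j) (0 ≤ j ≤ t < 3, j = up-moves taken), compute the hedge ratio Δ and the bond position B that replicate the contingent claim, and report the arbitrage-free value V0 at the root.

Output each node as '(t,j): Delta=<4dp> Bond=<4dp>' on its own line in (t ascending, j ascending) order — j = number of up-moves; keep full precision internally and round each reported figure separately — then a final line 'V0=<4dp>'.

(0,0): Delta=1.0000 Bond=-94.6534
(1,0): Delta=1.0000 Bond=-118.3168
(1,1): Delta=1.0000 Bond=-118.3168
(2,0): Delta=1.0000 Bond=-147.8960
(2,1): Delta=1.0000 Bond=-147.8960
(2,2): Delta=1.0000 Bond=-147.8960
V0=89.3466

Since d<R<u, set p* = (R−d)/(u−d) = 0.9219; price each node as the discounted p*-expectation of its children.
Terminal values V(3,·): V(3,0)=-131.9707, V(3,1)=-80.6745, V(3,2)=20.3636, V(3,3)=219.3780
Node (2,0) S=80.1504: V=(p*·-80.6745+(1−p*)·-131.9707)/1.25=-67.7456; Δ=(-80.6745−-131.9707)/(104.1955−52.8993)=1.0000; B=V−Δ·S=-147.8960
Node (2,1) S=157.8720: V=(p*·20.3636+(1−p*)·-80.6745)/1.25=9.9760; Δ=(20.3636−-80.6745)/(205.2336−104.1955)=1.0000; B=V−Δ·S=-147.8960
Node (2,2) S=310.9600: V=(p*·219.3780+(1−p*)·20.3636)/1.25=163.0640; Δ=(219.3780−20.3636)/(404.2480−205.2336)=1.0000; B=V−Δ·S=-147.8960
Node (1,0) S=121.4400: V=(p*·9.9760+(1−p*)·-67.7456)/1.25=3.1232; Δ=(9.9760−-67.7456)/(157.8720−80.1504)=1.0000; B=V−Δ·S=-118.3168
Node (1,1) S=239.2000: V=(p*·163.0640+(1−p*)·9.9760)/1.25=120.8832; Δ=(163.0640−9.9760)/(310.9600−157.8720)=1.0000; B=V−Δ·S=-118.3168
Node (0,0) S=184.0000: V=(p*·120.8832+(1−p*)·3.1232)/1.25=89.3466; Δ=(120.8832−3.1232)/(239.2000−121.4400)=1.0000; B=V−Δ·S=-94.6534
Root portfolio cost Δ·184+B reproduces V0=89.3466.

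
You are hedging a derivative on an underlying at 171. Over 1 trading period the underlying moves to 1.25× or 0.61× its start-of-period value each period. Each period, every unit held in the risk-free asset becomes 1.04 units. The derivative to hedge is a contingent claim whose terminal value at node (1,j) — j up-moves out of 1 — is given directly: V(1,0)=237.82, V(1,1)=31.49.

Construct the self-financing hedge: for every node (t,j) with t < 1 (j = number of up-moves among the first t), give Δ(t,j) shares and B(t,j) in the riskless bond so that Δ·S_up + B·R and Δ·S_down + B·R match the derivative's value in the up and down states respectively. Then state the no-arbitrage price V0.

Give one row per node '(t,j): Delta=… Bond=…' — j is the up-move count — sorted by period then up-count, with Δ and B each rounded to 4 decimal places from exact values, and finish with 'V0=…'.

Since d<R<u, set p* = (R−d)/(u−d) = 0.6719; price each node as the discounted p*-expectation of its children.
Terminal payoffs: V(1,0)=237.8200, V(1,1)=31.4900
Node (0,0) S=171.0000: V=(p*·31.4900+(1−p*)·237.8200)/1.04=95.3770; Δ=(31.4900−237.8200)/(213.7500−104.3100)=-1.8853; B=V−Δ·S=417.7676
Root portfolio cost Δ·171+B reproduces V0=95.3770.

(0,0): Delta=-1.8853 Bond=417.7676
V0=95.3770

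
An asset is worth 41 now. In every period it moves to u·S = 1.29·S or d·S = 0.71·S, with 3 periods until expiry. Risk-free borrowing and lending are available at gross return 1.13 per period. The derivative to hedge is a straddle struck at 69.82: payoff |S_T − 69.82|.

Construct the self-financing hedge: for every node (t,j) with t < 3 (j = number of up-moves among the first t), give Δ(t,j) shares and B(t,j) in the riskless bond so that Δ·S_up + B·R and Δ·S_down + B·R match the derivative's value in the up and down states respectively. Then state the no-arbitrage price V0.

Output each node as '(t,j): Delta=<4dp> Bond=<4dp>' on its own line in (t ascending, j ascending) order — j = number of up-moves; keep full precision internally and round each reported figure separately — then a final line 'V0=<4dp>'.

The replicating-portfolio and risk-neutral prices coincide; use p* = (1.13−0.71)/(1.29−0.71) = 0.7241 for the latter.
Payoff layer (t=3): V(3,0)=55.1456, V(3,1)=43.1582, V(3,2)=21.3780, V(3,3)=18.1942
  t=2,j=0: stock 20.6681 → up 26.6618 (V=43.1582), down 14.6744 (V=55.1456). Price 41.1195; hedge Δ=-1.0000, bond B=61.7876.
  t=2,j=1: stock 37.5519 → up 48.4420 (V=21.3780), down 26.6618 (V=43.1582). Price 24.2357; hedge Δ=-1.0000, bond B=61.7876.
  t=2,j=2: stock 68.2281 → up 88.0142 (V=18.1942), down 48.4420 (V=21.3780). Price 16.8784; hedge Δ=-0.0805, bond B=22.3677.
  t=1,j=0: stock 29.1100 → up 37.5519 (V=24.2357), down 20.6681 (V=41.1195). Price 25.5693; hedge Δ=-1.0000, bond B=54.6793.
  t=1,j=1: stock 52.8900 → up 68.2281 (V=16.8784), down 37.5519 (V=24.2357). Price 16.7327; hedge Δ=-0.2398, bond B=29.4178.
  t=0,j=0: stock 41.0000 → up 52.8900 (V=16.7327), down 29.1100 (V=25.5693). Price 16.9650; hedge Δ=-0.3716, bond B=32.2004.
Root portfolio cost Δ·41+B reproduces V0=16.9650.

(0,0): Delta=-0.3716 Bond=32.2004
(1,0): Delta=-1.0000 Bond=54.6793
(1,1): Delta=-0.2398 Bond=29.4178
(2,0): Delta=-1.0000 Bond=61.7876
(2,1): Delta=-1.0000 Bond=61.7876
(2,2): Delta=-0.0805 Bond=22.3677
V0=16.9650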